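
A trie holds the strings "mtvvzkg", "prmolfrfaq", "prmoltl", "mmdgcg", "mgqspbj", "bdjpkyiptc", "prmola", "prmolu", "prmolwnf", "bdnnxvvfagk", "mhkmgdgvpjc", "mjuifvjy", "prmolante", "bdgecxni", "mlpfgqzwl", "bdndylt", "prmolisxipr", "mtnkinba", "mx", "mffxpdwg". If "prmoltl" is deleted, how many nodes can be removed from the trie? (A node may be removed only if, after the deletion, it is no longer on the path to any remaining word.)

After clearing the end-marker at "prmoltl", prune upward until reaching a node still needed by another word.
The suffix "tl" (2 nodes) is used only by "prmoltl"; the node for "prmol" still has the child "f", so pruning stops there.
Nodes removed: 2

2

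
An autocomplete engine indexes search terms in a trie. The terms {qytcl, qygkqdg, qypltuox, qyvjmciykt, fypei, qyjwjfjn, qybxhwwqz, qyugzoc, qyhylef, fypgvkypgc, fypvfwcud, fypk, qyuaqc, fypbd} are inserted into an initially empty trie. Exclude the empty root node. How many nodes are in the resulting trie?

71

Insert word by word; a character creates a node only if that edge doesn't already exist:
  "qytcl" → 5 new (q, y, t, c, l)
  "qygkqdg" → prefix "qy" already present; 5 new (g, k, q, d, g)
  "qypltuox" → prefix "qy" already present; 6 new (p, l, t, u, o, x)
  "qyvjmciykt" → prefix "qy" already present; 8 new (v, j, m, c, i, y, k, t)
  "fypei" → 5 new (f, y, p, e, i)
  "qyjwjfjn" → prefix "qy" already present; 6 new (j, w, j, f, j, n)
  "qybxhwwqz" → prefix "qy" already present; 7 new (b, x, h, w, w, q, z)
  "qyugzoc" → prefix "qy" already present; 5 new (u, g, z, o, c)
  "qyhylef" → prefix "qy" already present; 5 new (h, y, l, e, f)
  "fypgvkypgc" → prefix "fyp" already present; 7 new (g, v, k, y, p, g, c)
  "fypvfwcud" → prefix "fyp" already present; 6 new (v, f, w, c, u, d)
  "fypk" → prefix "fyp" already present; 1 new (k)
  "qyuaqc" → prefix "qyu" already present; 3 new (a, q, c)
  "fypbd" → prefix "fyp" already present; 2 new (b, d)
Total nodes = 5 + 5 + 6 + 8 + 5 + 6 + 7 + 5 + 5 + 7 + 6 + 1 + 3 + 2 = 71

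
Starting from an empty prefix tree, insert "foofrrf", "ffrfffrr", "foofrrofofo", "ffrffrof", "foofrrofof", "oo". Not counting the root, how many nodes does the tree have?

24

For each word, the new-node count is its length minus the longest prefix already in the trie:
  "foofrrf" → 7 new (f, o, o, f, r, r, f)
  "ffrfffrr" → prefix "f" already present; 7 new (f, r, f, f, f, r, r)
  "foofrrofofo" → prefix "foofrr" already present; 5 new (o, f, o, f, o)
  "ffrffrof" → prefix "ffrff" already present; 3 new (r, o, f)
  "foofrrofof" → prefix "foofrrofof" already present; 0 new (none)
  "oo" → 2 new (o, o)
Total nodes = 7 + 7 + 5 + 3 + 0 + 2 = 24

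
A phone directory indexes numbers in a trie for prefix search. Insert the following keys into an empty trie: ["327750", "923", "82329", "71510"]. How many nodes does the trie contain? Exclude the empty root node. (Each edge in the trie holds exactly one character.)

19

Trie structure (* marks end of a word):
(root)
├─ 3
│  └─ 2
│     └─ 7
│        └─ 7
│           └─ 5
│              └─ 0 *
├─ 7
│  └─ 1
│     └─ 5
│        └─ 1
│           └─ 0 *
├─ 8
│  └─ 2
│     └─ 3
│        └─ 2
│           └─ 9 *
└─ 9
   └─ 2
      └─ 3 *
Counting every labelled node above: 19.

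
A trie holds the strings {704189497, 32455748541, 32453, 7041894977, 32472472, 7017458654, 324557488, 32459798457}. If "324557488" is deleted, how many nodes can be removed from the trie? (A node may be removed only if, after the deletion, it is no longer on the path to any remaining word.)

1

After clearing the end-marker at "324557488", prune upward until reaching a node still needed by another word.
The suffix "8" (1 node) is used only by "324557488"; the node for "32455748" still has the child "5", so pruning stops there.
Nodes removed: 1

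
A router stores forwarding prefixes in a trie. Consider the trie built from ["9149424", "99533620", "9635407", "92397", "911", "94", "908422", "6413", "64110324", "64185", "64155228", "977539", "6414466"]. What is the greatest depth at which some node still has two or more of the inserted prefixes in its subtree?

3

The deepest shared node is where two words last agree before diverging.
e.g. "64110324" and "6413" share the prefix "641" of length 3; no pair shares a longer one.
Longest shared-prefix length: 3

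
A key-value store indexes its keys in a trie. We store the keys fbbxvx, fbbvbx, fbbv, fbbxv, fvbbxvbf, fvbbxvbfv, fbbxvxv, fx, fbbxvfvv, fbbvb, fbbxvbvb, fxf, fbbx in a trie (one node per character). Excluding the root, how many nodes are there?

Trace insertions, counting only characters that open a new branch:
  "fbbxvx" → 6 new (f, b, b, x, v, x)
  "fbbvbx" → prefix "fbb" already present; 3 new (v, b, x)
  "fbbv" → prefix "fbbv" already present; 0 new (none)
  "fbbxv" → prefix "fbbxv" already present; 0 new (none)
  "fvbbxvbf" → prefix "f" already present; 7 new (v, b, b, x, v, b, f)
  "fvbbxvbfv" → prefix "fvbbxvbf" already present; 1 new (v)
  "fbbxvxv" → prefix "fbbxvx" already present; 1 new (v)
  "fx" → prefix "f" already present; 1 new (x)
  "fbbxvfvv" → prefix "fbbxv" already present; 3 new (f, v, v)
  "fbbvb" → prefix "fbbvb" already present; 0 new (none)
  "fbbxvbvb" → prefix "fbbxv" already present; 3 new (b, v, b)
  "fxf" → prefix "fx" already present; 1 new (f)
  "fbbx" → prefix "fbbx" already present; 0 new (none)
Total nodes = 6 + 3 + 0 + 0 + 7 + 1 + 1 + 1 + 3 + 0 + 3 + 1 + 0 = 26

26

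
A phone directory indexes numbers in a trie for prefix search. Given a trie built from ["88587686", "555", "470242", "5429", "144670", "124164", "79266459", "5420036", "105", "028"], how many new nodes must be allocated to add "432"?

Walking "432" from the root, the first 1 characters ("4") follow existing edges; "3" is the first miss.
Each of the 2 remaining characters creates one node.

2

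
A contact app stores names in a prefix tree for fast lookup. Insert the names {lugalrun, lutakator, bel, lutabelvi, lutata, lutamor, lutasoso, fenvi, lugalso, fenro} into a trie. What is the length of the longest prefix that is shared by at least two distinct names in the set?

5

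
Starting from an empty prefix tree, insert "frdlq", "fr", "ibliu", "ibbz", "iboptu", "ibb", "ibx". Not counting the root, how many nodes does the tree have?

Trace insertions, counting only characters that open a new branch:
  "frdlq" → 5 new (f, r, d, l, q)
  "fr" → prefix "fr" already present; 0 new (none)
  "ibliu" → 5 new (i, b, l, i, u)
  "ibbz" → prefix "ib" already present; 2 new (b, z)
  "iboptu" → prefix "ib" already present; 4 new (o, p, t, u)
  "ibb" → prefix "ibb" already present; 0 new (none)
  "ibx" → prefix "ib" already present; 1 new (x)
Total nodes = 5 + 0 + 5 + 2 + 4 + 0 + 1 = 17

17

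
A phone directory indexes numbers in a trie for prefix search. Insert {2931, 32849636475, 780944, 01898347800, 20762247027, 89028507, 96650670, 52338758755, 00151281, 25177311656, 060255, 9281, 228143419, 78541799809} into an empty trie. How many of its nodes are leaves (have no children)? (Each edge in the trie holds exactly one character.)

Leaves are exactly the stored words that no other stored word extends.
Those words: "00151281", "01898347800", "060255", "20762247027", "228143419", "25177311656", "2931", "32849636475", "52338758755", "780944", "78541799809", "89028507", "9281", "96650670"
Leaf count: 14

14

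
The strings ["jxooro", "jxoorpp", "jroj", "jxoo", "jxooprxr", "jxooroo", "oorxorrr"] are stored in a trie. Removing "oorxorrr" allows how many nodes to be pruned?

8

A node on "oorxorrr"'s path can go only if nothing else ends at it or branches off below it.
No other word shares any prefix with "oorxorrr", so all 8 of its nodes go.
Nodes removed: 8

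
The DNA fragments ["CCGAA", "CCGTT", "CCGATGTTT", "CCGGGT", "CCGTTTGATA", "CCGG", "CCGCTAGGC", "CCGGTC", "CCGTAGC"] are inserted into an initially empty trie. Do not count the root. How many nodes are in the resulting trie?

Trace insertions, counting only characters that open a new branch:
  "CCGAA" → 5 new (C, C, G, A, A)
  "CCGTT" → prefix "CCG" already present; 2 new (T, T)
  "CCGATGTTT" → prefix "CCGA" already present; 5 new (T, G, T, T, T)
  "CCGGGT" → prefix "CCG" already present; 3 new (G, G, T)
  "CCGTTTGATA" → prefix "CCGTT" already present; 5 new (T, G, A, T, A)
  "CCGG" → prefix "CCGG" already present; 0 new (none)
  "CCGCTAGGC" → prefix "CCG" already present; 6 new (C, T, A, G, G, C)
  "CCGGTC" → prefix "CCGG" already present; 2 new (T, C)
  "CCGTAGC" → prefix "CCGT" already present; 3 new (A, G, C)
Total nodes = 5 + 2 + 5 + 3 + 5 + 0 + 6 + 2 + 3 = 31

31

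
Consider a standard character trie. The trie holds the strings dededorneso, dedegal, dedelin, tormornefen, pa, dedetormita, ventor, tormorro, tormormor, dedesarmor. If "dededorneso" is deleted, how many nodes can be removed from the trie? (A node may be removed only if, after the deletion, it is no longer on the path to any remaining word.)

After clearing the end-marker at "dededorneso", prune upward until reaching a node still needed by another word.
The suffix "dorneso" (7 nodes) is used only by "dededorneso"; the node for "dede" still has the child "g", so pruning stops there.
Nodes removed: 7

7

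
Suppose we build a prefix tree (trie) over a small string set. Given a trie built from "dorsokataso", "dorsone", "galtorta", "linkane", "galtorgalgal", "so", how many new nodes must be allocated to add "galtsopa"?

4

The longest prefix of "galtsopa" already in the trie is "galt" (length 4).
So 8 − 4 = 4 new nodes.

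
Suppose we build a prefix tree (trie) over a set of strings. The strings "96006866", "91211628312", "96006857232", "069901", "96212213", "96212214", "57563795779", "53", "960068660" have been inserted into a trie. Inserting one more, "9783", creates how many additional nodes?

The longest prefix of "9783" already in the trie is "9" (length 1).
New nodes needed: |"9783"| − 1 = 4 − 1 = 3.

3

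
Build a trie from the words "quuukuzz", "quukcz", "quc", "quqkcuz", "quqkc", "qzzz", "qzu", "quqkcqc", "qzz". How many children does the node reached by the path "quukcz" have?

0

Follow the path "quukcz" to its node, then look at its outgoing edges.
No stored string extends past "quukcz".
That node has 0 child edges.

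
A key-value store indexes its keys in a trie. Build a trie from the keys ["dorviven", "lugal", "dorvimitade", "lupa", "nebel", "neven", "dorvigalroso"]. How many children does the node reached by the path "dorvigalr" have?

1

Follow the path "dorvigalr" to its node, then look at its outgoing edges.
Distinct next characters after "dorvigalr": o.
That node has 1 child edge.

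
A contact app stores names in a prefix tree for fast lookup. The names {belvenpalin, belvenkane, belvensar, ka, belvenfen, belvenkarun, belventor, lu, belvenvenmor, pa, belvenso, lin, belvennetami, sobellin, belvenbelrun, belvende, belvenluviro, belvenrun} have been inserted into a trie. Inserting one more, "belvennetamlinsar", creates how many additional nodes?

6

Walking "belvennetamlinsar" from the root, the first 11 characters ("belvennetam") follow existing edges; "l" is the first miss.
New nodes needed: |"belvennetamlinsar"| − 11 = 17 − 11 = 6.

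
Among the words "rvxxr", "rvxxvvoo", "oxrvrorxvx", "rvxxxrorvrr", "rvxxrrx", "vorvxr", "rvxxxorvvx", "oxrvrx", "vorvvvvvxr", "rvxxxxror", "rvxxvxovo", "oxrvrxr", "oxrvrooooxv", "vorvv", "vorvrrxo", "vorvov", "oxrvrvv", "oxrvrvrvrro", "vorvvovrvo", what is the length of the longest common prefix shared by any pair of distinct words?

Equivalently: take the maximum, over all pairs, of their longest common prefix length.
"oxrvrooooxv" and "oxrvrorxvx" agree on "oxrvro" (6 characters) before diverging; nothing deeper is shared.
Longest shared-prefix length: 6

6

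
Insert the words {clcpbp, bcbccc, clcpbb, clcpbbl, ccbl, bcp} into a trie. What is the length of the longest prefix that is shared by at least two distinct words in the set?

Look for the deepest trie node that still has at least two words in its subtree.
e.g. "clcpbb" and "clcpbbl" share the prefix "clcpbb" of length 6; no pair shares a longer one.
Longest shared-prefix length: 6

6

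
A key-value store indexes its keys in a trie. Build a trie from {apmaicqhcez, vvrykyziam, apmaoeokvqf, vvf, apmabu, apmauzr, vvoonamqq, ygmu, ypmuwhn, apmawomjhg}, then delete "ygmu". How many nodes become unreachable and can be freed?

3

Walk "ygmu" from the leaf back toward the root, removing each node that no remaining word uses.
The suffix "gmu" (3 nodes) is used only by "ygmu"; the node for "y" still has the child "p", so pruning stops there.
Nodes removed: 3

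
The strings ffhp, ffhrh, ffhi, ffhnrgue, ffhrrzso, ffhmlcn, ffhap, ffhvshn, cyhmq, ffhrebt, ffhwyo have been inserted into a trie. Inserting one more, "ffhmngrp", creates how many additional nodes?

4

"ffhm" is already a path in the trie; the remaining "ngrp" must be added.
So 8 − 4 = 4 new nodes.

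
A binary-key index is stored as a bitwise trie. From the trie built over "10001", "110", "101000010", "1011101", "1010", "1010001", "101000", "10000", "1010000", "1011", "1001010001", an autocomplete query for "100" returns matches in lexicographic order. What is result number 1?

DFS of the "100" subtree visits, in order: "10000", "10001", "1001010001"
The 1st is 10000.

10000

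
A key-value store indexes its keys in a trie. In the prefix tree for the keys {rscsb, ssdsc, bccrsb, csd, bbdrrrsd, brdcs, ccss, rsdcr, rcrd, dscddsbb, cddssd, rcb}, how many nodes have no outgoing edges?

12

Leaves are exactly the stored words that no other stored word extends.
Those words: "bbdrrrsd", "bccrsb", "brdcs", "ccss", "cddssd", "csd", "dscddsbb", "rcb", "rcrd", "rscsb", "rsdcr", "ssdsc"
Leaf count: 12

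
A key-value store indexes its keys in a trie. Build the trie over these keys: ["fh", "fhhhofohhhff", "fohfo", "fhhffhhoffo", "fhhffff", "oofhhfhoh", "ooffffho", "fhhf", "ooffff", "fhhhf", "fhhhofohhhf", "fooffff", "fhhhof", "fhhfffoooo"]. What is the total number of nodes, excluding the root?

For each word, the new-node count is its length minus the longest prefix already in the trie:
  "fh" → 2 new (f, h)
  "fhhhofohhhff" → prefix "fh" already present; 10 new (h, h, o, f, o, h, h, h, f, f)
  "fohfo" → prefix "f" already present; 4 new (o, h, f, o)
  "fhhffhhoffo" → prefix "fhh" already present; 8 new (f, f, h, h, o, f, f, o)
  "fhhffff" → prefix "fhhff" already present; 2 new (f, f)
  "oofhhfhoh" → 9 new (o, o, f, h, h, f, h, o, h)
  "ooffffho" → prefix "oof" already present; 5 new (f, f, f, h, o)
  "fhhf" → prefix "fhhf" already present; 0 new (none)
  "ooffff" → prefix "ooffff" already present; 0 new (none)
  "fhhhf" → prefix "fhhh" already present; 1 new (f)
  "fhhhofohhhf" → prefix "fhhhofohhhf" already present; 0 new (none)
  "fooffff" → prefix "fo" already present; 5 new (o, f, f, f, f)
  "fhhhof" → prefix "fhhhof" already present; 0 new (none)
  "fhhfffoooo" → prefix "fhhfff" already present; 4 new (o, o, o, o)
Total nodes = 2 + 10 + 4 + 8 + 2 + 9 + 5 + 0 + 0 + 1 + 0 + 5 + 0 + 4 = 50

50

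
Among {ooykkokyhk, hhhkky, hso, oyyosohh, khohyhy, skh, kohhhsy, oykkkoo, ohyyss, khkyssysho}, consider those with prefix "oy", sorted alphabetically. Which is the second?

oyyosohh

Filter for "oy…" and sort: "oykkkoo", "oyyosohh"
The 2nd is oyyosohh.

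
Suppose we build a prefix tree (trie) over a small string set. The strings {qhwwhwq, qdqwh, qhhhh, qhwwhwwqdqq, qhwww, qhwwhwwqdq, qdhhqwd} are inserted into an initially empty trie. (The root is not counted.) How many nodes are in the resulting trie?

25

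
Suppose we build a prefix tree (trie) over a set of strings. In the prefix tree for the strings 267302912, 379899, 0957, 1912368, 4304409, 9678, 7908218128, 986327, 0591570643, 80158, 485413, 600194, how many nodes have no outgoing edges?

A leaf is a node with no children — equivalently, the end of a word that is not a proper prefix of any other stored word.
Those words: "0591570643", "0957", "1912368", "267302912", "379899", "4304409", "485413", "600194", "7908218128", "80158", "9678", "986327"
Leaf count: 12

12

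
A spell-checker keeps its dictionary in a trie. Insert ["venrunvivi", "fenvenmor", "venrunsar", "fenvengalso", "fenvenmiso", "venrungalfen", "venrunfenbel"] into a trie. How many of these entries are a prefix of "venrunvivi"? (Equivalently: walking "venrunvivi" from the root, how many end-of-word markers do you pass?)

1

Walk "venrunvivi" from the root; an end-of-word marker is hit whenever a stored word is a prefix of "venrunvivi".
Prefixes of the query that are stored words: "venrunvivi"
Count: 1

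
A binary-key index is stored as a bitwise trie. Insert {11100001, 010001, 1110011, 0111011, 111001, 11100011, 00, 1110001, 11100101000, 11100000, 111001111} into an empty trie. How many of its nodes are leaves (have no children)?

Leaves are exactly the stored words that no other stored word extends.
Those words: "00", "010001", "0111011", "11100000", "11100001", "11100011", "11100101000", "111001111"
Leaf count: 8

8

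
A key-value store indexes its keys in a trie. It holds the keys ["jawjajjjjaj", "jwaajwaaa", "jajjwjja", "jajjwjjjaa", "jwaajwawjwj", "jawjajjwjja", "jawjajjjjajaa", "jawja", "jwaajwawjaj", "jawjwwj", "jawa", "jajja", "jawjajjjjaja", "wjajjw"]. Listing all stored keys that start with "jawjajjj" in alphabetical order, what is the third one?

Words with prefix "jawjajjj", in lexicographic order: "jawjajjjjaj", "jawjajjjjaja", "jawjajjjjajaa"
The 3rd is jawjajjjjajaa.

jawjajjjjajaa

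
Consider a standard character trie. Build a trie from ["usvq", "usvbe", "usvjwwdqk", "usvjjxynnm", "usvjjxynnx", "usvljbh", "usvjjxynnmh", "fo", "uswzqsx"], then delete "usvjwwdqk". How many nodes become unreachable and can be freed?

Walk "usvjwwdqk" from the leaf back toward the root, removing each node that no remaining word uses.
The suffix "wwdqk" (5 nodes) is used only by "usvjwwdqk"; the node for "usvj" still has the child "j", so pruning stops there.
Nodes removed: 5

5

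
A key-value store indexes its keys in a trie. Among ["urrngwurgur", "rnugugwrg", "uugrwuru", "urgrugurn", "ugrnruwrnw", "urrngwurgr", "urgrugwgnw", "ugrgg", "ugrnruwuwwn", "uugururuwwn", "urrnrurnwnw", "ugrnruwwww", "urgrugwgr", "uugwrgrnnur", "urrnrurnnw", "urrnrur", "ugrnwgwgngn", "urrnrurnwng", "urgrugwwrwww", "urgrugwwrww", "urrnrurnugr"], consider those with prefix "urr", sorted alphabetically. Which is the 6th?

Words with prefix "urr", in lexicographic order: "urrngwurgr", "urrngwurgur", "urrnrur", "urrnrurnnw", "urrnrurnugr", "urrnrurnwng", "urrnrurnwnw"
The 6th is urrnrurnwng.

urrnrurnwng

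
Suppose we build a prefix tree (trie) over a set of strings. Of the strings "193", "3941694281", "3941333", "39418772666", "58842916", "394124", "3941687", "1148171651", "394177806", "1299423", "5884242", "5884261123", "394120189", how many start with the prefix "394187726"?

Filter for entries beginning with "394187726":
Words under "394187726": 39418772666
Count: 1

1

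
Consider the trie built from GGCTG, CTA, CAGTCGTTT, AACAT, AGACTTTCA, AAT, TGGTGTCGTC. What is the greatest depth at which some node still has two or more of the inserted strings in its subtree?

Equivalently: take the maximum, over all pairs, of their longest common prefix length.
e.g. "AACAT" and "AAT" share the prefix "AA" of length 2; no pair shares a longer one.
Longest shared-prefix length: 2

2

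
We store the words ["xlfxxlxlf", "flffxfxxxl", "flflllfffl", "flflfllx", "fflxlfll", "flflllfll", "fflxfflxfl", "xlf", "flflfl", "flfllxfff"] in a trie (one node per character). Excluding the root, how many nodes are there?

For each word, the new-node count is its length minus the longest prefix already in the trie:
  "xlfxxlxlf" → 9 new (x, l, f, x, x, l, x, l, f)
  "flffxfxxxl" → 10 new (f, l, f, f, x, f, x, x, x, l)
  "flflllfffl" → prefix "flf" already present; 7 new (l, l, l, f, f, f, l)
  "flflfllx" → prefix "flfl" already present; 4 new (f, l, l, x)
  "fflxlfll" → prefix "f" already present; 7 new (f, l, x, l, f, l, l)
  "flflllfll" → prefix "flflllf" already present; 2 new (l, l)
  "fflxfflxfl" → prefix "fflx" already present; 6 new (f, f, l, x, f, l)
  "xlf" → prefix "xlf" already present; 0 new (none)
  "flflfl" → prefix "flflfl" already present; 0 new (none)
  "flfllxfff" → prefix "flfll" already present; 4 new (x, f, f, f)
Total nodes = 9 + 10 + 7 + 4 + 7 + 2 + 6 + 0 + 0 + 4 = 49

49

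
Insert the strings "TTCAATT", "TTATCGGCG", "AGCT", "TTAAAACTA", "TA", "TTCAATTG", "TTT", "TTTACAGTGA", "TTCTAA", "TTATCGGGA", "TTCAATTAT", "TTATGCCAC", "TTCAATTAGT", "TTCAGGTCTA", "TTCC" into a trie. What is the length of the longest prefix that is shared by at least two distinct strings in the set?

8

The deepest shared node is where two words last agree before diverging.
"TTCAATTAGT" and "TTCAATTAT" agree on "TTCAATTA" (8 characters) before diverging; nothing deeper is shared.
Longest shared-prefix length: 8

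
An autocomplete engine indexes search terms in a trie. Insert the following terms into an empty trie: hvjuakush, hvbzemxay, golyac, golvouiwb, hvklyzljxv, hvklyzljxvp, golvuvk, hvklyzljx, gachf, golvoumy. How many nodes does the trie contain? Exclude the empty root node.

Count nodes per top-level branch (shared prefixes stored once):
  'g'-branch (gachf, golvouiwb, golvoumy, golvuvk, golyac): 21 nodes
  'h'-branch (hvbzemxay, hvjuakush, hvklyzljx, hvklyzljxv, hvklyzljxvp): 25 nodes
Sum: 46

46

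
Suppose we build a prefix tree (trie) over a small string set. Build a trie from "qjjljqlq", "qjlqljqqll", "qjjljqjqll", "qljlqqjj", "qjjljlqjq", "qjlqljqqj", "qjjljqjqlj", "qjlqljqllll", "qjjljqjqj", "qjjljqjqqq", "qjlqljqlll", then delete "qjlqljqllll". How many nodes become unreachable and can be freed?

1

After clearing the end-marker at "qjlqljqllll", prune upward until reaching a node still needed by another word.
The suffix "l" (1 node) is used only by "qjlqljqllll"; "qjlqljqlll" is itself a stored word, so pruning stops there.
Nodes removed: 1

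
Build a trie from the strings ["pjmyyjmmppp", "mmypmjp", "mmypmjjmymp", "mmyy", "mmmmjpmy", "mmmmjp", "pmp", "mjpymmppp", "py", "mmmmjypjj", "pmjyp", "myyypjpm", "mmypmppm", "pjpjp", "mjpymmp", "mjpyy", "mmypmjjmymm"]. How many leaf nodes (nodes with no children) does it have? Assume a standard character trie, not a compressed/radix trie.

A leaf is a node with no children — equivalently, the end of a word that is not a proper prefix of any other stored word.
Those words: "mjpymmppp", "mjpyy", "mmmmjpmy", "mmmmjypjj", "mmypmjjmymm", "mmypmjjmymp", "mmypmjp", "mmypmppm", "mmyy", "myyypjpm", "pjmyyjmmppp", "pjpjp", "pmjyp", "pmp", "py"
Leaf count: 15

15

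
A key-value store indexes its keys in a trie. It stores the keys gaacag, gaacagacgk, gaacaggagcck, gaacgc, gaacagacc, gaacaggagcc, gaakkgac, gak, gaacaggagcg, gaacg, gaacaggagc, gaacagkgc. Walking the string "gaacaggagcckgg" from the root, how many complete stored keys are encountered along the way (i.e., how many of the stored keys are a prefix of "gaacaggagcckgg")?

4

Check each prefix of "gaacaggagcckgg" against the stored set — each match is an end-marker on the path.
Prefixes of the query that are stored words: "gaacag", "gaacaggagc", "gaacaggagcc", "gaacaggagcck"
Count: 4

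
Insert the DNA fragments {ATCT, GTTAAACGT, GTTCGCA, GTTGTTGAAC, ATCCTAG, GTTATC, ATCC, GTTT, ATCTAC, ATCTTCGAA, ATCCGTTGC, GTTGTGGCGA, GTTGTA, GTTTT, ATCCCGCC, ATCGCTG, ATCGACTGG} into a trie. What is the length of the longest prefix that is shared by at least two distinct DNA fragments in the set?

Equivalently: take the maximum, over all pairs, of their longest common prefix length.
"GTTGTA" and "GTTGTGGCGA" agree on "GTTGT" (5 characters) before diverging; nothing deeper is shared.
Longest shared-prefix length: 5

5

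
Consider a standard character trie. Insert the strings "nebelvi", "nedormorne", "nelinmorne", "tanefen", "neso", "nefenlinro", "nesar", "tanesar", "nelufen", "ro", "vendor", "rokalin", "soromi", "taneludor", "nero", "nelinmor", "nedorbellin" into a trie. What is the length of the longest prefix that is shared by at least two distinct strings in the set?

8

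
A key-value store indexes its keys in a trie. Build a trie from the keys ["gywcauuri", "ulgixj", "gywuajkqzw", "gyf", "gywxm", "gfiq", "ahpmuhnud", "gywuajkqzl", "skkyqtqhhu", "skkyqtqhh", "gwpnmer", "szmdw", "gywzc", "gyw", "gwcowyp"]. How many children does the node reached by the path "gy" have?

Follow the path "gy" to its node, then look at its outgoing edges.
Distinct next characters after "gy": f, w.
That node has 2 child edges.

2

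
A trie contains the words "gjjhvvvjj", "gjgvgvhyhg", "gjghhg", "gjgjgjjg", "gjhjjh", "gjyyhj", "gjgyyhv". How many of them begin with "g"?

7

Traverse to the node for "g", then collect every word in that subtree.
Matches: "gjghhg", "gjgjgjjg", "gjgvgvhyhg", "gjgyyhv", "gjhjjh", "gjjhvvvjj", "gjyyhj"
Count: 7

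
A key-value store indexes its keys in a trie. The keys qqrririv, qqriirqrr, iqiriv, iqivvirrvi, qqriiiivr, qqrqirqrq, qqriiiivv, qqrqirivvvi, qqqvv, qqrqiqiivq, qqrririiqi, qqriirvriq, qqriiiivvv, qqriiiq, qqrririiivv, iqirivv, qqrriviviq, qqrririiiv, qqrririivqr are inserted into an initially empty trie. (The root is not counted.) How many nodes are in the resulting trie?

72

Trace insertions, counting only characters that open a new branch:
  "qqrririv" → 8 new (q, q, r, r, i, r, i, v)
  "qqriirqrr" → prefix "qqr" already present; 6 new (i, i, r, q, r, r)
  "iqiriv" → 6 new (i, q, i, r, i, v)
  "iqivvirrvi" → prefix "iqi" already present; 7 new (v, v, i, r, r, v, i)
  "qqriiiivr" → prefix "qqrii" already present; 4 new (i, i, v, r)
  "qqrqirqrq" → prefix "qqr" already present; 6 new (q, i, r, q, r, q)
  "qqriiiivv" → prefix "qqriiiiv" already present; 1 new (v)
  "qqrqirivvvi" → prefix "qqrqir" already present; 5 new (i, v, v, v, i)
  "qqqvv" → prefix "qq" already present; 3 new (q, v, v)
  "qqrqiqiivq" → prefix "qqrqi" already present; 5 new (q, i, i, v, q)
  "qqrririiqi" → prefix "qqrriri" already present; 3 new (i, q, i)
  "qqriirvriq" → prefix "qqriir" already present; 4 new (v, r, i, q)
  "qqriiiivvv" → prefix "qqriiiivv" already present; 1 new (v)
  "qqriiiq" → prefix "qqriii" already present; 1 new (q)
  "qqrririiivv" → prefix "qqrririi" already present; 3 new (i, v, v)
  "iqirivv" → prefix "iqiriv" already present; 1 new (v)
  "qqrriviviq" → prefix "qqrri" already present; 5 new (v, i, v, i, q)
  "qqrririiiv" → prefix "qqrririiiv" already present; 0 new (none)
  "qqrririivqr" → prefix "qqrririi" already present; 3 new (v, q, r)
Total nodes = 8 + 6 + 6 + 7 + 4 + 6 + 1 + 5 + 3 + 5 + 3 + 4 + 1 + 1 + 3 + 1 + 5 + 0 + 3 = 72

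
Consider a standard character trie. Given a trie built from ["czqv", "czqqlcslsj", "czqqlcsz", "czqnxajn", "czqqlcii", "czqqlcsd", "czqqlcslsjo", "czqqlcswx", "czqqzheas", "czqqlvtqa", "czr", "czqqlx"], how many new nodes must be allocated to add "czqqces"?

The longest prefix of "czqqces" already in the trie is "czqq" (length 4).
New nodes needed: |"czqqces"| − 4 = 7 − 4 = 3.

3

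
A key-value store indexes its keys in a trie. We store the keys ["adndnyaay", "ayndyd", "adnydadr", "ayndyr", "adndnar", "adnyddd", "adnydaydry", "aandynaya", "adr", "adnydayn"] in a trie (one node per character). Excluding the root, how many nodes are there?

Trace insertions, counting only characters that open a new branch:
  "adndnyaay" → 9 new (a, d, n, d, n, y, a, a, y)
  "ayndyd" → prefix "a" already present; 5 new (y, n, d, y, d)
  "adnydadr" → prefix "adn" already present; 5 new (y, d, a, d, r)
  "ayndyr" → prefix "ayndy" already present; 1 new (r)
  "adndnar" → prefix "adndn" already present; 2 new (a, r)
  "adnyddd" → prefix "adnyd" already present; 2 new (d, d)
  "adnydaydry" → prefix "adnyda" already present; 4 new (y, d, r, y)
  "aandynaya" → prefix "a" already present; 8 new (a, n, d, y, n, a, y, a)
  "adr" → prefix "ad" already present; 1 new (r)
  "adnydayn" → prefix "adnyday" already present; 1 new (n)
Total nodes = 9 + 5 + 5 + 1 + 2 + 2 + 4 + 8 + 1 + 1 = 38

38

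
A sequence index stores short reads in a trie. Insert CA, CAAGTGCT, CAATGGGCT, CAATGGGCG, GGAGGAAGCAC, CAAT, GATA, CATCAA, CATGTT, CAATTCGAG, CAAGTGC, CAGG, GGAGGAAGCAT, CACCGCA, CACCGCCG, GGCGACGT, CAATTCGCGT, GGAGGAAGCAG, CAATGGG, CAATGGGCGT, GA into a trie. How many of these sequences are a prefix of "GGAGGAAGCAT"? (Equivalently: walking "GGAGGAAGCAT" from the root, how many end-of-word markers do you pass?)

Check each prefix of "GGAGGAAGCAT" against the stored set — each match is an end-marker on the path.
Prefixes of the query that are stored words: "GGAGGAAGCAT"
Count: 1

1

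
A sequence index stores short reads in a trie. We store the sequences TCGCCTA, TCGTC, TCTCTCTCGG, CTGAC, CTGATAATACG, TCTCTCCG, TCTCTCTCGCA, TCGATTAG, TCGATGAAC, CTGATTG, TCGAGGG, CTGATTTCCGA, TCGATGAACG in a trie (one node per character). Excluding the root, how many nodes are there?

53

Trace insertions, counting only characters that open a new branch:
  "TCGCCTA" → 7 new (T, C, G, C, C, T, A)
  "TCGTC" → prefix "TCG" already present; 2 new (T, C)
  "TCTCTCTCGG" → prefix "TC" already present; 8 new (T, C, T, C, T, C, G, G)
  "CTGAC" → 5 new (C, T, G, A, C)
  "CTGATAATACG" → prefix "CTGA" already present; 7 new (T, A, A, T, A, C, G)
  "TCTCTCCG" → prefix "TCTCTC" already present; 2 new (C, G)
  "TCTCTCTCGCA" → prefix "TCTCTCTCG" already present; 2 new (C, A)
  "TCGATTAG" → prefix "TCG" already present; 5 new (A, T, T, A, G)
  "TCGATGAAC" → prefix "TCGAT" already present; 4 new (G, A, A, C)
  "CTGATTG" → prefix "CTGAT" already present; 2 new (T, G)
  "TCGAGGG" → prefix "TCGA" already present; 3 new (G, G, G)
  "CTGATTTCCGA" → prefix "CTGATT" already present; 5 new (T, C, C, G, A)
  "TCGATGAACG" → prefix "TCGATGAAC" already present; 1 new (G)
Total nodes = 7 + 2 + 8 + 5 + 7 + 2 + 2 + 5 + 4 + 2 + 3 + 5 + 1 = 53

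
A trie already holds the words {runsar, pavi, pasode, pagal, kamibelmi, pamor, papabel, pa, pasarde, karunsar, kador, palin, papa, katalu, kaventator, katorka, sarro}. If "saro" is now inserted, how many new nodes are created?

1

Walking "saro" from the root, the first 3 characters ("sar") follow existing edges; "o" is the first miss.
New nodes needed: |"saro"| − 3 = 4 − 3 = 1.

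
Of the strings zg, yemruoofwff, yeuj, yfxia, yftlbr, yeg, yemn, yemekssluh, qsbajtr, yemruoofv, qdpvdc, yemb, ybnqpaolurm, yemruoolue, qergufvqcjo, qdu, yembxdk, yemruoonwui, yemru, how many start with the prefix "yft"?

1

Walk to "yft"; the words in its subtree are exactly those with that prefix.
Words under "yft": yftlbr
Count: 1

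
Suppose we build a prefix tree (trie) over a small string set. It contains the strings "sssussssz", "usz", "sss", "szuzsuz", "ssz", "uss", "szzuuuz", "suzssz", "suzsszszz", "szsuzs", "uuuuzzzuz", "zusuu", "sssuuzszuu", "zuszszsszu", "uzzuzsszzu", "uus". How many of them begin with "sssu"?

Walk to "sssu"; the words in its subtree are exactly those with that prefix.
Words under "sssu": sssussssz, sssuuzszuu
Count: 2

2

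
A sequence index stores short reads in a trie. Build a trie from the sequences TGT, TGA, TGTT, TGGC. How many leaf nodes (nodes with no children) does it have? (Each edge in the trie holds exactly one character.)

3

Leaves are exactly the stored words that no other stored word extends.
Those words: "TGA", "TGGC", "TGTT"
Leaf count: 3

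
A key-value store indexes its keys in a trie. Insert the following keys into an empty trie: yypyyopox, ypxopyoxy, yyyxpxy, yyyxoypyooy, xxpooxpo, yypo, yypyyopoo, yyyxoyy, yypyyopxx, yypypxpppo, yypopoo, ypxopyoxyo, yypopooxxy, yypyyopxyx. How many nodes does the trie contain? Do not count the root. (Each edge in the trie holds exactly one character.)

Trace insertions, counting only characters that open a new branch:
  "yypyyopox" → 9 new (y, y, p, y, y, o, p, o, x)
  "ypxopyoxy" → prefix "y" already present; 8 new (p, x, o, p, y, o, x, y)
  "yyyxpxy" → prefix "yy" already present; 5 new (y, x, p, x, y)
  "yyyxoypyooy" → prefix "yyyx" already present; 7 new (o, y, p, y, o, o, y)
  "xxpooxpo" → 8 new (x, x, p, o, o, x, p, o)
  "yypo" → prefix "yyp" already present; 1 new (o)
  "yypyyopoo" → prefix "yypyyopo" already present; 1 new (o)
  "yyyxoyy" → prefix "yyyxoy" already present; 1 new (y)
  "yypyyopxx" → prefix "yypyyop" already present; 2 new (x, x)
  "yypypxpppo" → prefix "yypy" already present; 6 new (p, x, p, p, p, o)
  "yypopoo" → prefix "yypo" already present; 3 new (p, o, o)
  "ypxopyoxyo" → prefix "ypxopyoxy" already present; 1 new (o)
  "yypopooxxy" → prefix "yypopoo" already present; 3 new (x, x, y)
  "yypyyopxyx" → prefix "yypyyopx" already present; 2 new (y, x)
Total nodes = 9 + 8 + 5 + 7 + 8 + 1 + 1 + 1 + 2 + 6 + 3 + 1 + 3 + 2 = 57

57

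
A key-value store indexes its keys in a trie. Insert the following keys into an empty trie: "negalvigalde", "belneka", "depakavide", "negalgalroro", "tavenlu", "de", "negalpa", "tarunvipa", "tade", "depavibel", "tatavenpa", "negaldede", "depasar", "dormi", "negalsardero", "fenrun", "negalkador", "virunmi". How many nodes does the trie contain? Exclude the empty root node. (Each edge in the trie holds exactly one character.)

Trace insertions, counting only characters that open a new branch:
  "negalvigalde" → 12 new (n, e, g, a, l, v, i, g, a, l, d, e)
  "belneka" → 7 new (b, e, l, n, e, k, a)
  "depakavide" → 10 new (d, e, p, a, k, a, v, i, d, e)
  "negalgalroro" → prefix "negal" already present; 7 new (g, a, l, r, o, r, o)
  "tavenlu" → 7 new (t, a, v, e, n, l, u)
  "de" → prefix "de" already present; 0 new (none)
  "negalpa" → prefix "negal" already present; 2 new (p, a)
  "tarunvipa" → prefix "ta" already present; 7 new (r, u, n, v, i, p, a)
  "tade" → prefix "ta" already present; 2 new (d, e)
  "depavibel" → prefix "depa" already present; 5 new (v, i, b, e, l)
  "tatavenpa" → prefix "ta" already present; 7 new (t, a, v, e, n, p, a)
  "negaldede" → prefix "negal" already present; 4 new (d, e, d, e)
  "depasar" → prefix "depa" already present; 3 new (s, a, r)
  "dormi" → prefix "d" already present; 4 new (o, r, m, i)
  "negalsardero" → prefix "negal" already present; 7 new (s, a, r, d, e, r, o)
  "fenrun" → 6 new (f, e, n, r, u, n)
  "negalkador" → prefix "negal" already present; 5 new (k, a, d, o, r)
  "virunmi" → 7 new (v, i, r, u, n, m, i)
Total nodes = 12 + 7 + 10 + 7 + 7 + 0 + 2 + 7 + 2 + 5 + 7 + 4 + 3 + 4 + 7 + 6 + 5 + 7 = 102

102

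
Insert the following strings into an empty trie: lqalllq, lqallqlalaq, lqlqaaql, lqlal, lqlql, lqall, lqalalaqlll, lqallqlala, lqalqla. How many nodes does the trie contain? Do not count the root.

32

Count nodes per top-level branch (shared prefixes stored once):
  'l'-branch (lqalalaqlll, lqall, lqalllq, lqallqlala, lqallqlalaq, lqalqla, lqlal, lqlqaaql, lqlql): 32 nodes
Sum: 32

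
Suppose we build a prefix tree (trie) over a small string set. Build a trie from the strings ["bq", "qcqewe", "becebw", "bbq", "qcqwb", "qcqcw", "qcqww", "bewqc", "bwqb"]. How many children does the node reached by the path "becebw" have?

0

Walk "becebw" from the root, arriving at one node.
No stored string extends past "becebw".
That node has 0 child edges.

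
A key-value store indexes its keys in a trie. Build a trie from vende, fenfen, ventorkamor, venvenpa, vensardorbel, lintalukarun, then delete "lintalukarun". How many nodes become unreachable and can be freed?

After clearing the end-marker at "lintalukarun", prune upward until reaching a node still needed by another word.
No other word shares any prefix with "lintalukarun", so all 12 of its nodes go.
Nodes removed: 12

12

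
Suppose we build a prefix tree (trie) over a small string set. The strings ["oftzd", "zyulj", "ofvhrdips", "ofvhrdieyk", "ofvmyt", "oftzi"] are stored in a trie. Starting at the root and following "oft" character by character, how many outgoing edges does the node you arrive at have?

Walk "oft" from the root, arriving at one node.
Characters that immediately follow "oft" among the stored strings: {z}.
That node has 1 child edge.

1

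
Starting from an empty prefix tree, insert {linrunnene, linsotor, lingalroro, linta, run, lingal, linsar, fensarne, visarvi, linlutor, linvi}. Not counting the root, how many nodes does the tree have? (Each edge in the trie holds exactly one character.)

Insert word by word; a character creates a node only if that edge doesn't already exist:
  "linrunnene" → 10 new (l, i, n, r, u, n, n, e, n, e)
  "linsotor" → prefix "lin" already present; 5 new (s, o, t, o, r)
  "lingalroro" → prefix "lin" already present; 7 new (g, a, l, r, o, r, o)
  "linta" → prefix "lin" already present; 2 new (t, a)
  "run" → 3 new (r, u, n)
  "lingal" → prefix "lingal" already present; 0 new (none)
  "linsar" → prefix "lins" already present; 2 new (a, r)
  "fensarne" → 8 new (f, e, n, s, a, r, n, e)
  "visarvi" → 7 new (v, i, s, a, r, v, i)
  "linlutor" → prefix "lin" already present; 5 new (l, u, t, o, r)
  "linvi" → prefix "lin" already present; 2 new (v, i)
Total nodes = 10 + 5 + 7 + 2 + 3 + 0 + 2 + 8 + 7 + 5 + 2 = 51

51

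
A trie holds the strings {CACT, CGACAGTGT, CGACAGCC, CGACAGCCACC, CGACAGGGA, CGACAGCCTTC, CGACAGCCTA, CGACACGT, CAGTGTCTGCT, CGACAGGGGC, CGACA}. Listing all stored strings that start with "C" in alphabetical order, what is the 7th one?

DFS of the "C" subtree visits, in order: "CACT", "CAGTGTCTGCT", "CGACA", "CGACACGT", "CGACAGCC", "CGACAGCCACC", "CGACAGCCTA", "CGACAGCCTTC", "CGACAGGGA", "CGACAGGGGC", "CGACAGTGT"
Position 7: CGACAGCCTA

CGACAGCCTA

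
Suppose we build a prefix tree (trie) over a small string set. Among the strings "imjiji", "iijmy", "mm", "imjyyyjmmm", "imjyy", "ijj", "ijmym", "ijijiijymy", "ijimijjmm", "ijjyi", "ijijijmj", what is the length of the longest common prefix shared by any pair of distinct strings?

5

Equivalently: take the maximum, over all pairs, of their longest common prefix length.
e.g. "ijijiijymy" and "ijijijmj" share the prefix "ijiji" of length 5; no pair shares a longer one.
Longest shared-prefix length: 5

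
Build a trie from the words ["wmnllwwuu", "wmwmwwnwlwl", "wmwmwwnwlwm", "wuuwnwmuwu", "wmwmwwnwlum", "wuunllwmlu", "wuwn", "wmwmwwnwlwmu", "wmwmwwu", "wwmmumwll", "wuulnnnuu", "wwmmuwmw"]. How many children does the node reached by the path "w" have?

Walk "w" from the root, arriving at one node.
Distinct next characters after "w": m, u, w.
That node has 3 child edges.

3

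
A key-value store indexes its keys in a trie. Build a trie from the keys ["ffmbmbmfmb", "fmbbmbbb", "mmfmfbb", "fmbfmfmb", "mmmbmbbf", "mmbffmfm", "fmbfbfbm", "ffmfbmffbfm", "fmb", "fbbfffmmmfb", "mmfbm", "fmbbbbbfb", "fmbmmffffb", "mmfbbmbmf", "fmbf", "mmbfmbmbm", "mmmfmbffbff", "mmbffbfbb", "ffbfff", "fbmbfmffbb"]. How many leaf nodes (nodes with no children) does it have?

18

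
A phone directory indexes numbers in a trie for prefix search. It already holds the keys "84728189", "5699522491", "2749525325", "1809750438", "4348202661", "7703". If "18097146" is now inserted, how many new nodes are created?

The longest prefix of "18097146" already in the trie is "18097" (length 5).
New nodes needed: |"18097146"| − 5 = 8 − 5 = 3.

3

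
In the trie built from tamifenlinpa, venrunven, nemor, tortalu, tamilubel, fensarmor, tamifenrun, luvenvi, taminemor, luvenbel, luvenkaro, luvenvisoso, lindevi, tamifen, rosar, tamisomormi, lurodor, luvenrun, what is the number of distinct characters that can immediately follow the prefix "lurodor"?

The children of the "lurodor" node are the distinct next characters among strings starting with "lurodor".
No stored string extends past "lurodor".
That node has 0 child edges.

0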